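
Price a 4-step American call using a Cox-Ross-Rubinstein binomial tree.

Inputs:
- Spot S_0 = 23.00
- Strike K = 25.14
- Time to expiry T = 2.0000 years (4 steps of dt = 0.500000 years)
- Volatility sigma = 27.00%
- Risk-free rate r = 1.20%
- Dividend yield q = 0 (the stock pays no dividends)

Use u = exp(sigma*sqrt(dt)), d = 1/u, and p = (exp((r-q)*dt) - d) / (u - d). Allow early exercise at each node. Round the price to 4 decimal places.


Answer: Price = V(0,0) = 2.9575

Derivation:
dt = T/N = 0.500000
u = exp(sigma*sqrt(dt)) = 1.210361; d = 1/u = 0.826200
p = (exp((r-q)*dt) - d) / (u - d) = 0.468080
Discount per step: exp(-r*dt) = 0.994018
Stock lattice S(k, i) with i counting down-moves:
  k=0: S(0,0) = 23.0000
  k=1: S(1,0) = 27.8383; S(1,1) = 19.0026
  k=2: S(2,0) = 33.6944; S(2,1) = 23.0000; S(2,2) = 15.6999
  k=3: S(3,0) = 40.7824; S(3,1) = 27.8383; S(3,2) = 19.0026; S(3,3) = 12.9713
  k=4: S(4,0) = 49.3614; S(4,1) = 33.6944; S(4,2) = 23.0000; S(4,3) = 15.6999; S(4,4) = 10.7169
Terminal payoffs V(N, i) = max(S_T - K, 0):
  V(4,0) = 24.221439; V(4,1) = 8.554408; V(4,2) = 0.000000; V(4,3) = 0.000000; V(4,4) = 0.000000
Backward induction: V(k, i) = exp(-r*dt) * [p * V(k+1, i) + (1-p) * V(k+1, i+1)]; then take max(V_cont, immediate exercise) for American.
  V(3,0) = exp(-r*dt) * [p*24.221439 + (1-p)*8.554408] = 15.792792; exercise = 15.642404; V(3,0) = max -> 15.792792
  V(3,1) = exp(-r*dt) * [p*8.554408 + (1-p)*0.000000] = 3.980195; exercise = 2.698308; V(3,1) = max -> 3.980195
  V(3,2) = exp(-r*dt) * [p*0.000000 + (1-p)*0.000000] = 0.000000; exercise = 0.000000; V(3,2) = max -> 0.000000
  V(3,3) = exp(-r*dt) * [p*0.000000 + (1-p)*0.000000] = 0.000000; exercise = 0.000000; V(3,3) = max -> 0.000000
  V(2,0) = exp(-r*dt) * [p*15.792792 + (1-p)*3.980195] = 9.452551; exercise = 8.554408; V(2,0) = max -> 9.452551
  V(2,1) = exp(-r*dt) * [p*3.980195 + (1-p)*0.000000] = 1.851905; exercise = 0.000000; V(2,1) = max -> 1.851905
  V(2,2) = exp(-r*dt) * [p*0.000000 + (1-p)*0.000000] = 0.000000; exercise = 0.000000; V(2,2) = max -> 0.000000
  V(1,0) = exp(-r*dt) * [p*9.452551 + (1-p)*1.851905] = 5.377256; exercise = 2.698308; V(1,0) = max -> 5.377256
  V(1,1) = exp(-r*dt) * [p*1.851905 + (1-p)*0.000000] = 0.861655; exercise = 0.000000; V(1,1) = max -> 0.861655
  V(0,0) = exp(-r*dt) * [p*5.377256 + (1-p)*0.861655] = 2.957519; exercise = 0.000000; V(0,0) = max -> 2.957519


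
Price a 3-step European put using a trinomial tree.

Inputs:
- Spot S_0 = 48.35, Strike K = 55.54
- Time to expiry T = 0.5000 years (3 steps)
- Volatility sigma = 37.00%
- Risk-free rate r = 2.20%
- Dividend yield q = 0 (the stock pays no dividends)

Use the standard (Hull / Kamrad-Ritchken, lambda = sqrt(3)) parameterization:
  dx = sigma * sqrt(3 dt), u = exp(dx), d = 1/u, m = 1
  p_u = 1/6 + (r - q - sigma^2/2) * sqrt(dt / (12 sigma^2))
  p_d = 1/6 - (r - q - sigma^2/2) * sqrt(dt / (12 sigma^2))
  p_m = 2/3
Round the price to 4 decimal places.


dt = T/N = 0.166667; dx = sigma*sqrt(3*dt) = 0.261630
u = exp(dx) = 1.299045; d = 1/u = 0.769796
p_u = 0.151872, p_m = 0.666667, p_d = 0.181462
Discount per step: exp(-r*dt) = 0.996340
Stock lattice S(k, j) with j the centered position index:
  k=0: S(0,+0) = 48.3500
  k=1: S(1,-1) = 37.2196; S(1,+0) = 48.3500; S(1,+1) = 62.8088
  k=2: S(2,-2) = 28.6515; S(2,-1) = 37.2196; S(2,+0) = 48.3500; S(2,+1) = 62.8088; S(2,+2) = 81.5915
  k=3: S(3,-3) = 22.0558; S(3,-2) = 28.6515; S(3,-1) = 37.2196; S(3,+0) = 48.3500; S(3,+1) = 62.8088; S(3,+2) = 81.5915; S(3,+3) = 105.9911
Terminal payoffs V(N, j) = max(K - S_T, 0):
  V(3,-3) = 33.484154; V(3,-2) = 26.888460; V(3,-1) = 18.320355; V(3,+0) = 7.190000; V(3,+1) = 0.000000; V(3,+2) = 0.000000; V(3,+3) = 0.000000
Backward induction: V(k, j) = exp(-r*dt) * [p_u * V(k+1, j+1) + p_m * V(k+1, j) + p_d * V(k+1, j-1)]
  V(2,-2) = exp(-r*dt) * [p_u*18.320355 + p_m*26.888460 + p_d*33.484154] = 26.686046
  V(2,-1) = exp(-r*dt) * [p_u*7.190000 + p_m*18.320355 + p_d*26.888460] = 18.118199
  V(2,+0) = exp(-r*dt) * [p_u*0.000000 + p_m*7.190000 + p_d*18.320355] = 8.088067
  V(2,+1) = exp(-r*dt) * [p_u*0.000000 + p_m*0.000000 + p_d*7.190000] = 1.299935
  V(2,+2) = exp(-r*dt) * [p_u*0.000000 + p_m*0.000000 + p_d*0.000000] = 0.000000
  V(1,-1) = exp(-r*dt) * [p_u*8.088067 + p_m*18.118199 + p_d*26.686046] = 18.083216
  V(1,+0) = exp(-r*dt) * [p_u*1.299935 + p_m*8.088067 + p_d*18.118199] = 8.844737
  V(1,+1) = exp(-r*dt) * [p_u*0.000000 + p_m*1.299935 + p_d*8.088067] = 2.325755
  V(0,+0) = exp(-r*dt) * [p_u*2.325755 + p_m*8.844737 + p_d*18.083216] = 9.496237

Answer: Price = V(0,0) = 9.4962


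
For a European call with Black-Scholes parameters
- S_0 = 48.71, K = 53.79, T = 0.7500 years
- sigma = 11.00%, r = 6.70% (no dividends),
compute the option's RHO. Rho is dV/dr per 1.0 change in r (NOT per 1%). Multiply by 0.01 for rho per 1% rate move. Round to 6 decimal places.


Answer: Rho = 11.019534

Derivation:
d1 = -0.4662442325; d2 = -0.5615070269
phi(d1) = 0.3578539362; exp(-qT) = 1.0000000000; exp(-rT) = 0.9509916469
N(d2) = 0.2872259707
Rho = K*T*exp(-rT)*N(d2) = 53.7900 * 0.7500 * 0.9509916469 * 0.2872259707 = 11.019534


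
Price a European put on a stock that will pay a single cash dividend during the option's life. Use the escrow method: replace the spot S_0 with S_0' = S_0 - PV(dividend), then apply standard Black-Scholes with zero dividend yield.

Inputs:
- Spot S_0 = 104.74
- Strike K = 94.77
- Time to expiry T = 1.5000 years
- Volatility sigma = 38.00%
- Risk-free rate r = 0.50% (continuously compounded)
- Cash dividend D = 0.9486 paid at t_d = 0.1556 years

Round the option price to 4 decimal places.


PV(D) = D * exp(-r * t_d) = 0.9486 * 0.99922230 = 0.94786228
S_0' = S_0 - PV(D) = 104.7400 - 0.94786228 = 103.79213772
d1 = (ln(S_0'/K) + (r + sigma^2/2)*T) / (sigma*sqrt(T)) = 0.44421135
d2 = d1 - sigma*sqrt(T) = -0.02119170
exp(-rT) = 0.99252805
N(-d1) = 0.32844489; N(-d2) = 0.50845363
P = K * exp(-rT) * N(-d2) - S_0' * N(-d1) = 94.7700 * 0.99252805 * 0.50845363 - 103.79213772 * 0.32844489 = 13.7361

Answer: Price = 13.7361


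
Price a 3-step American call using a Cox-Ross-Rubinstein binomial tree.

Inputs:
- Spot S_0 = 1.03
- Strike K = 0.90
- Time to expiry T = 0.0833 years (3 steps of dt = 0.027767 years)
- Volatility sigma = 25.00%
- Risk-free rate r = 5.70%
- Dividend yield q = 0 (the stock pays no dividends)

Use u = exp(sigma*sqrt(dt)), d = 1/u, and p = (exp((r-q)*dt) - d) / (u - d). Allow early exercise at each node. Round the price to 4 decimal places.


dt = T/N = 0.027767
u = exp(sigma*sqrt(dt)) = 1.042538; d = 1/u = 0.959197
p = (exp((r-q)*dt) - d) / (u - d) = 0.508593
Discount per step: exp(-r*dt) = 0.998419
Stock lattice S(k, i) with i counting down-moves:
  k=0: S(0,0) = 1.0300
  k=1: S(1,0) = 1.0738; S(1,1) = 0.9880
  k=2: S(2,0) = 1.1195; S(2,1) = 1.0300; S(2,2) = 0.9477
  k=3: S(3,0) = 1.1671; S(3,1) = 1.0738; S(3,2) = 0.9880; S(3,3) = 0.9090
Terminal payoffs V(N, i) = max(S_T - K, 0):
  V(3,0) = 0.267114; V(3,1) = 0.173814; V(3,2) = 0.087973; V(3,3) = 0.008995
Backward induction: V(k, i) = exp(-r*dt) * [p * V(k+1, i) + (1-p) * V(k+1, i+1)]; then take max(V_cont, immediate exercise) for American.
  V(2,0) = exp(-r*dt) * [p*0.267114 + (1-p)*0.173814] = 0.220916; exercise = 0.219493; V(2,0) = max -> 0.220916
  V(2,1) = exp(-r*dt) * [p*0.173814 + (1-p)*0.087973] = 0.131423; exercise = 0.130000; V(2,1) = max -> 0.131423
  V(2,2) = exp(-r*dt) * [p*0.087973 + (1-p)*0.008995] = 0.049085; exercise = 0.047662; V(2,2) = max -> 0.049085
  V(1,0) = exp(-r*dt) * [p*0.220916 + (1-p)*0.131423] = 0.176659; exercise = 0.173814; V(1,0) = max -> 0.176659
  V(1,1) = exp(-r*dt) * [p*0.131423 + (1-p)*0.049085] = 0.090818; exercise = 0.087973; V(1,1) = max -> 0.090818
  V(0,0) = exp(-r*dt) * [p*0.176659 + (1-p)*0.090818] = 0.134263; exercise = 0.130000; V(0,0) = max -> 0.134263

Answer: Price = V(0,0) = 0.1343


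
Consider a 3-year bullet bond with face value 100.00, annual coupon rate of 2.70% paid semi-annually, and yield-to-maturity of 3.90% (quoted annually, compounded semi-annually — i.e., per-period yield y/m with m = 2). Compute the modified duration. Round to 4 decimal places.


Answer: Modified duration = 2.8443

Derivation:
Coupon per period c = face * coupon_rate / m = 1.350000
Periods per year m = 2; per-period yield y/m = 0.019500
Number of cashflows N = 6
Cashflows (t years, CF_t, discount factor 1/(1+y/m)^(m*t), PV):
  t = 0.5000: CF_t = 1.350000, DF = 0.980873, PV = 1.324179
  t = 1.0000: CF_t = 1.350000, DF = 0.962112, PV = 1.298851
  t = 1.5000: CF_t = 1.350000, DF = 0.943709, PV = 1.274008
  t = 2.0000: CF_t = 1.350000, DF = 0.925659, PV = 1.249640
  t = 2.5000: CF_t = 1.350000, DF = 0.907954, PV = 1.225738
  t = 3.0000: CF_t = 101.350000, DF = 0.890588, PV = 90.261048
Price P = sum_t PV_t = 96.633463
First compute Macaulay numerator sum_t t * PV_t:
  t * PV_t at t = 0.5000: 0.662089
  t * PV_t at t = 1.0000: 1.298851
  t * PV_t at t = 1.5000: 1.911012
  t * PV_t at t = 2.0000: 2.499280
  t * PV_t at t = 2.5000: 3.064345
  t * PV_t at t = 3.0000: 270.783144
Macaulay duration D = 280.218721 / 96.633463 = 2.899810
Modified duration = D / (1 + y/m) = 2.899810 / (1 + 0.019500) = 2.844346


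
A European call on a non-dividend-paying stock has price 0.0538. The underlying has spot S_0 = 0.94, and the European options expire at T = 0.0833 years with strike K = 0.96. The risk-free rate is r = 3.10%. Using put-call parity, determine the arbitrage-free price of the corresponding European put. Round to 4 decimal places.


Answer: Put price = 0.0713

Derivation:
Put-call parity: C - P = S_0 * exp(-qT) - K * exp(-rT).
S_0 * exp(-qT) = 0.9400 * 1.00000000 = 0.94000000
K * exp(-rT) = 0.9600 * 0.99742103 = 0.95752419
P = C - S*exp(-qT) + K*exp(-rT)
P = 0.0538 - 0.94000000 + 0.95752419 = 0.0713


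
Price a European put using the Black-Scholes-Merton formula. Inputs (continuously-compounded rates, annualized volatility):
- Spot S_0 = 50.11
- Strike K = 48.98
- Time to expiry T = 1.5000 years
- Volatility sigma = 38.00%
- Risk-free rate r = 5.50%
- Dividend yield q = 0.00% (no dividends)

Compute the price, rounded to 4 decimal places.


d1 = (ln(S/K) + (r - q + 0.5*sigma^2) * T) / (sigma * sqrt(T)) = 0.45897537
d2 = d1 - sigma * sqrt(T) = -0.00642768
exp(-rT) = 0.92081144; exp(-qT) = 1.00000000
P = K * exp(-rT) * N(-d2) - S_0 * exp(-qT) * N(-d1)
N(-d1) = 0.32312593; N(-d2) = 0.50256426
P = 48.9800 * 0.92081144 * 0.50256426 - 50.1100 * 1.00000000 * 0.32312593 = 6.4745

Answer: Price = 6.4745


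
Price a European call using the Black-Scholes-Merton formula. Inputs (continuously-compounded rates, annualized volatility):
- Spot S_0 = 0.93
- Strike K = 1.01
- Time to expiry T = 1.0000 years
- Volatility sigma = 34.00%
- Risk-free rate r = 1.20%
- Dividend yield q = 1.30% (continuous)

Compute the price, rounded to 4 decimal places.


d1 = (ln(S/K) + (r - q + 0.5*sigma^2) * T) / (sigma * sqrt(T)) = -0.07565007
d2 = d1 - sigma * sqrt(T) = -0.41565007
exp(-rT) = 0.98807171; exp(-qT) = 0.98708414
C = S_0 * exp(-qT) * N(d1) - K * exp(-rT) * N(d2)
N(d1) = 0.46984875; N(d2) = 0.33883304
C = 0.9300 * 0.98708414 * 0.46984875 - 1.0100 * 0.98807171 * 0.33883304 = 0.0932

Answer: Price = 0.0932


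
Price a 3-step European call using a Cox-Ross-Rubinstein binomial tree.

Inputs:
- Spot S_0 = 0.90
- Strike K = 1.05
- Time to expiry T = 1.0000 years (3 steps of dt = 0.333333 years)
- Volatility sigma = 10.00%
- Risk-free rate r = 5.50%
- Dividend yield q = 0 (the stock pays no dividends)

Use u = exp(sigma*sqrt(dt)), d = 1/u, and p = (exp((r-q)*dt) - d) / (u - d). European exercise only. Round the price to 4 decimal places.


Answer: Price = V(0,0) = 0.0051

Derivation:
dt = T/N = 0.333333
u = exp(sigma*sqrt(dt)) = 1.059434; d = 1/u = 0.943900
p = (exp((r-q)*dt) - d) / (u - d) = 0.645717
Discount per step: exp(-r*dt) = 0.981834
Stock lattice S(k, i) with i counting down-moves:
  k=0: S(0,0) = 0.9000
  k=1: S(1,0) = 0.9535; S(1,1) = 0.8495
  k=2: S(2,0) = 1.0102; S(2,1) = 0.9000; S(2,2) = 0.8019
  k=3: S(3,0) = 1.0702; S(3,1) = 0.9535; S(3,2) = 0.8495; S(3,3) = 0.7569
Terminal payoffs V(N, i) = max(S_T - K, 0):
  V(3,0) = 0.020199; V(3,1) = 0.000000; V(3,2) = 0.000000; V(3,3) = 0.000000
Backward induction: V(k, i) = exp(-r*dt) * [p * V(k+1, i) + (1-p) * V(k+1, i+1)].
  V(2,0) = exp(-r*dt) * [p*0.020199 + (1-p)*0.000000] = 0.012806
  V(2,1) = exp(-r*dt) * [p*0.000000 + (1-p)*0.000000] = 0.000000
  V(2,2) = exp(-r*dt) * [p*0.000000 + (1-p)*0.000000] = 0.000000
  V(1,0) = exp(-r*dt) * [p*0.012806 + (1-p)*0.000000] = 0.008119
  V(1,1) = exp(-r*dt) * [p*0.000000 + (1-p)*0.000000] = 0.000000
  V(0,0) = exp(-r*dt) * [p*0.008119 + (1-p)*0.000000] = 0.005147


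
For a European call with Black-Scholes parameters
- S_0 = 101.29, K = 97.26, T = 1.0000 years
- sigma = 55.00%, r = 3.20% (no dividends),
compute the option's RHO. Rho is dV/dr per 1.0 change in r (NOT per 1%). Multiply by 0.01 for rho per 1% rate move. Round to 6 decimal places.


Answer: Rho = 41.742908

Derivation:
d1 = 0.4069997904; d2 = -0.1430002096
phi(d1) = 0.3672314602; exp(-qT) = 1.0000000000; exp(-rT) = 0.9685065821
N(d2) = 0.4431450078
Rho = K*T*exp(-rT)*N(d2) = 97.2600 * 1.0000 * 0.9685065821 * 0.4431450078 = 41.742908


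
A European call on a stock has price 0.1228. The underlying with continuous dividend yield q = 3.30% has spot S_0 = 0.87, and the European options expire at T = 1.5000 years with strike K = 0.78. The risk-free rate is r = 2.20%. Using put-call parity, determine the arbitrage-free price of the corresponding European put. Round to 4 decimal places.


Put-call parity: C - P = S_0 * exp(-qT) - K * exp(-rT).
S_0 * exp(-qT) = 0.8700 * 0.95170516 = 0.82798349
K * exp(-rT) = 0.7800 * 0.96753856 = 0.75468008
P = C - S*exp(-qT) + K*exp(-rT)
P = 0.1228 - 0.82798349 + 0.75468008 = 0.0495

Answer: Put price = 0.0495


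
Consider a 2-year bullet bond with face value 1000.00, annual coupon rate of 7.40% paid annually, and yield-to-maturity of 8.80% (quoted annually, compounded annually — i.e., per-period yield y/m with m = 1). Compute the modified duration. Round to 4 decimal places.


Answer: Modified duration = 1.7741

Derivation:
Coupon per period c = face * coupon_rate / m = 74.000000
Periods per year m = 1; per-period yield y/m = 0.088000
Number of cashflows N = 2
Cashflows (t years, CF_t, discount factor 1/(1+y/m)^(m*t), PV):
  t = 1.0000: CF_t = 74.000000, DF = 0.919118, PV = 68.014706
  t = 2.0000: CF_t = 1074.000000, DF = 0.844777, PV = 907.290766
Price P = sum_t PV_t = 975.305471
First compute Macaulay numerator sum_t t * PV_t:
  t * PV_t at t = 1.0000: 68.014706
  t * PV_t at t = 2.0000: 1814.581531
Macaulay duration D = 1882.596237 / 975.305471 = 1.930263
Modified duration = D / (1 + y/m) = 1.930263 / (1 + 0.088000) = 1.774139


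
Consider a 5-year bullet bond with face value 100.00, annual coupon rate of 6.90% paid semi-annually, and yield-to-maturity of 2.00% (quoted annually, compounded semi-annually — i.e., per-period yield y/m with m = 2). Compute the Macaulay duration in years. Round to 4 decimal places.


Answer: Macaulay duration = 4.3924 years

Derivation:
Coupon per period c = face * coupon_rate / m = 3.450000
Periods per year m = 2; per-period yield y/m = 0.010000
Number of cashflows N = 10
Cashflows (t years, CF_t, discount factor 1/(1+y/m)^(m*t), PV):
  t = 0.5000: CF_t = 3.450000, DF = 0.990099, PV = 3.415842
  t = 1.0000: CF_t = 3.450000, DF = 0.980296, PV = 3.382021
  t = 1.5000: CF_t = 3.450000, DF = 0.970590, PV = 3.348536
  t = 2.0000: CF_t = 3.450000, DF = 0.960980, PV = 3.315382
  t = 2.5000: CF_t = 3.450000, DF = 0.951466, PV = 3.282557
  t = 3.0000: CF_t = 3.450000, DF = 0.942045, PV = 3.250056
  t = 3.5000: CF_t = 3.450000, DF = 0.932718, PV = 3.217877
  t = 4.0000: CF_t = 3.450000, DF = 0.923483, PV = 3.186017
  t = 4.5000: CF_t = 3.450000, DF = 0.914340, PV = 3.154472
  t = 5.0000: CF_t = 103.450000, DF = 0.905287, PV = 93.651935
Price P = sum_t PV_t = 123.204696
Macaulay numerator sum_t t * PV_t:
  t * PV_t at t = 0.5000: 1.707921
  t * PV_t at t = 1.0000: 3.382021
  t * PV_t at t = 1.5000: 5.022804
  t * PV_t at t = 2.0000: 6.630764
  t * PV_t at t = 2.5000: 8.206392
  t * PV_t at t = 3.0000: 9.750168
  t * PV_t at t = 3.5000: 11.262571
  t * PV_t at t = 4.0000: 12.744068
  t * PV_t at t = 4.5000: 14.195126
  t * PV_t at t = 5.0000: 468.259677
Macaulay duration D = (sum_t t * PV_t) / P = 541.161512 / 123.204696 = 4.392377


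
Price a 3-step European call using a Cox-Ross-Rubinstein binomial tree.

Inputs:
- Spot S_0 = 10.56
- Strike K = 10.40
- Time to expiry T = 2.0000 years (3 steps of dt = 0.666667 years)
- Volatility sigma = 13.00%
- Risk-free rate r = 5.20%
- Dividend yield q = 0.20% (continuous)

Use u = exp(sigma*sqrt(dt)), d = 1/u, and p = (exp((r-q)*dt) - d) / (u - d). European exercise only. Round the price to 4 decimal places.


Answer: Price = V(0,0) = 1.4748

Derivation:
dt = T/N = 0.666667
u = exp(sigma*sqrt(dt)) = 1.111983; d = 1/u = 0.899295
p = (exp((r-q)*dt) - d) / (u - d) = 0.632854
Discount per step: exp(-r*dt) = 0.965927
Stock lattice S(k, i) with i counting down-moves:
  k=0: S(0,0) = 10.5600
  k=1: S(1,0) = 11.7425; S(1,1) = 9.4966
  k=2: S(2,0) = 13.0575; S(2,1) = 10.5600; S(2,2) = 8.5402
  k=3: S(3,0) = 14.5197; S(3,1) = 11.7425; S(3,2) = 9.4966; S(3,3) = 7.6802
Terminal payoffs V(N, i) = max(S_T - K, 0):
  V(3,0) = 4.119709; V(3,1) = 1.342536; V(3,2) = 0.000000; V(3,3) = 0.000000
Backward induction: V(k, i) = exp(-r*dt) * [p * V(k+1, i) + (1-p) * V(k+1, i+1)].
  V(2,0) = exp(-r*dt) * [p*4.119709 + (1-p)*1.342536] = 2.994453
  V(2,1) = exp(-r*dt) * [p*1.342536 + (1-p)*0.000000] = 0.820681
  V(2,2) = exp(-r*dt) * [p*0.000000 + (1-p)*0.000000] = 0.000000
  V(1,0) = exp(-r*dt) * [p*2.994453 + (1-p)*0.820681] = 2.121526
  V(1,1) = exp(-r*dt) * [p*0.820681 + (1-p)*0.000000] = 0.501675
  V(0,0) = exp(-r*dt) * [p*2.121526 + (1-p)*0.501675] = 1.474782


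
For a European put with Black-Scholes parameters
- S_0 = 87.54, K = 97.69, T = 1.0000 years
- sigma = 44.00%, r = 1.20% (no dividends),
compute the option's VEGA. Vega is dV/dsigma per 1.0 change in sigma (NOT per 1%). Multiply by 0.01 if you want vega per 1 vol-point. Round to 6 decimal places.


d1 = -0.0020531089; d2 = -0.4420531089
phi(d1) = 0.3989414396; exp(-qT) = 1.0000000000; exp(-rT) = 0.9880717129
Vega = S * exp(-qT) * phi(d1) * sqrt(T) = 87.5400 * 1.0000000000 * 0.3989414396 * 1.0000000000 = 34.923334

Answer: Vega = 34.923334


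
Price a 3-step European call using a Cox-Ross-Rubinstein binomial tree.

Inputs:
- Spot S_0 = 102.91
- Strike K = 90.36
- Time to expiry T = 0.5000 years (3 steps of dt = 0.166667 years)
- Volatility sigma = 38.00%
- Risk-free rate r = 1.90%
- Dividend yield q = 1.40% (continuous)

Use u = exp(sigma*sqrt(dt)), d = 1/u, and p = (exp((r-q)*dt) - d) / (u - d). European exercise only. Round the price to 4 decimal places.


dt = T/N = 0.166667
u = exp(sigma*sqrt(dt)) = 1.167815; d = 1/u = 0.856300
p = (exp((r-q)*dt) - d) / (u - d) = 0.463970
Discount per step: exp(-r*dt) = 0.996838
Stock lattice S(k, i) with i counting down-moves:
  k=0: S(0,0) = 102.9100
  k=1: S(1,0) = 120.1798; S(1,1) = 88.1218
  k=2: S(2,0) = 140.3478; S(2,1) = 102.9100; S(2,2) = 75.4587
  k=3: S(3,0) = 163.9002; S(3,1) = 120.1798; S(3,2) = 88.1218; S(3,3) = 64.6153
Terminal payoffs V(N, i) = max(S_T - K, 0):
  V(3,0) = 73.540227; V(3,1) = 29.819826; V(3,2) = 0.000000; V(3,3) = 0.000000
Backward induction: V(k, i) = exp(-r*dt) * [p * V(k+1, i) + (1-p) * V(k+1, i+1)].
  V(2,0) = exp(-r*dt) * [p*73.540227 + (1-p)*29.819826] = 49.946376
  V(2,1) = exp(-r*dt) * [p*29.819826 + (1-p)*0.000000] = 13.791768
  V(2,2) = exp(-r*dt) * [p*0.000000 + (1-p)*0.000000] = 0.000000
  V(1,0) = exp(-r*dt) * [p*49.946376 + (1-p)*13.791768] = 30.469789
  V(1,1) = exp(-r*dt) * [p*13.791768 + (1-p)*0.000000] = 6.378738
  V(0,0) = exp(-r*dt) * [p*30.469789 + (1-p)*6.378738] = 17.500762

Answer: Price = V(0,0) = 17.5008


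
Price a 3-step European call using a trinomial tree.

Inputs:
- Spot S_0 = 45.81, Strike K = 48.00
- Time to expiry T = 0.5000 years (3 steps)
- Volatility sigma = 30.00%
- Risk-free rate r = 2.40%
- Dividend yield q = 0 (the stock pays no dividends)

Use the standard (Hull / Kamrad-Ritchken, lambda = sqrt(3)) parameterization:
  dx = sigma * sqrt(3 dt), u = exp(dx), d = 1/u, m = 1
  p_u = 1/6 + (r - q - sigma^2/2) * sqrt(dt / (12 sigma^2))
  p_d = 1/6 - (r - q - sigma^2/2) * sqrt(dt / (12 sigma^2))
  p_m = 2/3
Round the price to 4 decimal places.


Answer: Price = V(0,0) = 3.1581

Derivation:
dt = T/N = 0.166667; dx = sigma*sqrt(3*dt) = 0.212132
u = exp(dx) = 1.236311; d = 1/u = 0.808858
p_u = 0.158417, p_m = 0.666667, p_d = 0.174916
Discount per step: exp(-r*dt) = 0.996008
Stock lattice S(k, j) with j the centered position index:
  k=0: S(0,+0) = 45.8100
  k=1: S(1,-1) = 37.0538; S(1,+0) = 45.8100; S(1,+1) = 56.6354
  k=2: S(2,-2) = 29.9712; S(2,-1) = 37.0538; S(2,+0) = 45.8100; S(2,+1) = 56.6354; S(2,+2) = 70.0190
  k=3: S(3,-3) = 24.2425; S(3,-2) = 29.9712; S(3,-1) = 37.0538; S(3,+0) = 45.8100; S(3,+1) = 56.6354; S(3,+2) = 70.0190; S(3,+3) = 86.5653
Terminal payoffs V(N, j) = max(S_T - K, 0):
  V(3,-3) = 0.000000; V(3,-2) = 0.000000; V(3,-1) = 0.000000; V(3,+0) = 0.000000; V(3,+1) = 8.635412; V(3,+2) = 22.018989; V(3,+3) = 38.565254
Backward induction: V(k, j) = exp(-r*dt) * [p_u * V(k+1, j+1) + p_m * V(k+1, j) + p_d * V(k+1, j-1)]
  V(2,-2) = exp(-r*dt) * [p_u*0.000000 + p_m*0.000000 + p_d*0.000000] = 0.000000
  V(2,-1) = exp(-r*dt) * [p_u*0.000000 + p_m*0.000000 + p_d*0.000000] = 0.000000
  V(2,+0) = exp(-r*dt) * [p_u*8.635412 + p_m*0.000000 + p_d*0.000000] = 1.362536
  V(2,+1) = exp(-r*dt) * [p_u*22.018989 + p_m*8.635412 + p_d*0.000000] = 9.208219
  V(2,+2) = exp(-r*dt) * [p_u*38.565254 + p_m*22.018989 + p_d*8.635412] = 22.210176
  V(1,-1) = exp(-r*dt) * [p_u*1.362536 + p_m*0.000000 + p_d*0.000000] = 0.214987
  V(1,+0) = exp(-r*dt) * [p_u*9.208219 + p_m*1.362536 + p_d*0.000000] = 2.357647
  V(1,+1) = exp(-r*dt) * [p_u*22.210176 + p_m*9.208219 + p_d*1.362536] = 9.856110
  V(0,+0) = exp(-r*dt) * [p_u*9.856110 + p_m*2.357647 + p_d*0.214987] = 3.158088


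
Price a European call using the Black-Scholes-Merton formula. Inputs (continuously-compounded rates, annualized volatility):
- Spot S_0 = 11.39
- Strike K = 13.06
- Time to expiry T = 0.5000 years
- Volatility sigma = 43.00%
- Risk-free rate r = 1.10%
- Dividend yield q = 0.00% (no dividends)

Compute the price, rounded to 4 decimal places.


Answer: Price = 0.8077

Derivation:
d1 = (ln(S/K) + (r - q + 0.5*sigma^2) * T) / (sigma * sqrt(T)) = -0.27986085
d2 = d1 - sigma * sqrt(T) = -0.58391676
exp(-rT) = 0.99451510; exp(-qT) = 1.00000000
C = S_0 * exp(-qT) * N(d1) - K * exp(-rT) * N(d2)
N(d1) = 0.38979213; N(d2) = 0.27963816
C = 11.3900 * 1.00000000 * 0.38979213 - 13.0600 * 0.99451510 * 0.27963816 = 0.8077


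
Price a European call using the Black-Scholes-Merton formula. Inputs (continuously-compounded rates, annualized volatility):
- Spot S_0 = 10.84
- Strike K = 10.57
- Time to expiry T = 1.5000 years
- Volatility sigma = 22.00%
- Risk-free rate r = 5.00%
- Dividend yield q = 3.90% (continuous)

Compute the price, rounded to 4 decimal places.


d1 = (ln(S/K) + (r - q + 0.5*sigma^2) * T) / (sigma * sqrt(T)) = 0.28957124
d2 = d1 - sigma * sqrt(T) = 0.02012737
exp(-rT) = 0.92774349; exp(-qT) = 0.94317824
C = S_0 * exp(-qT) * N(d1) - K * exp(-rT) * N(d2)
N(d1) = 0.61392786; N(d2) = 0.50802912
C = 10.8400 * 0.94317824 * 0.61392786 - 10.5700 * 0.92774349 * 0.50802912 = 1.2950

Answer: Price = 1.2950


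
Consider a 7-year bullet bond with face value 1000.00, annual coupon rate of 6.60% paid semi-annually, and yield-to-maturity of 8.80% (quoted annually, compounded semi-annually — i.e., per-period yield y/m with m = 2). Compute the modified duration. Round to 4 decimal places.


Answer: Modified duration = 5.3855

Derivation:
Coupon per period c = face * coupon_rate / m = 33.000000
Periods per year m = 2; per-period yield y/m = 0.044000
Number of cashflows N = 14
Cashflows (t years, CF_t, discount factor 1/(1+y/m)^(m*t), PV):
  t = 0.5000: CF_t = 33.000000, DF = 0.957854, PV = 31.609195
  t = 1.0000: CF_t = 33.000000, DF = 0.917485, PV = 30.277007
  t = 1.5000: CF_t = 33.000000, DF = 0.878817, PV = 29.000965
  t = 2.0000: CF_t = 33.000000, DF = 0.841779, PV = 27.778702
  t = 2.5000: CF_t = 33.000000, DF = 0.806302, PV = 26.607952
  t = 3.0000: CF_t = 33.000000, DF = 0.772320, PV = 25.486544
  t = 3.5000: CF_t = 33.000000, DF = 0.739770, PV = 24.412398
  t = 4.0000: CF_t = 33.000000, DF = 0.708592, PV = 23.383523
  t = 4.5000: CF_t = 33.000000, DF = 0.678728, PV = 22.398011
  t = 5.0000: CF_t = 33.000000, DF = 0.650122, PV = 21.454033
  t = 5.5000: CF_t = 33.000000, DF = 0.622722, PV = 20.549840
  t = 6.0000: CF_t = 33.000000, DF = 0.596477, PV = 19.683755
  t = 6.5000: CF_t = 33.000000, DF = 0.571339, PV = 18.854172
  t = 7.0000: CF_t = 1033.000000, DF = 0.547259, PV = 565.318685
Price P = sum_t PV_t = 886.814783
First compute Macaulay numerator sum_t t * PV_t:
  t * PV_t at t = 0.5000: 15.804598
  t * PV_t at t = 1.0000: 30.277007
  t * PV_t at t = 1.5000: 43.501447
  t * PV_t at t = 2.0000: 55.557404
  t * PV_t at t = 2.5000: 66.519880
  t * PV_t at t = 3.0000: 76.459632
  t * PV_t at t = 3.5000: 85.443394
  t * PV_t at t = 4.0000: 93.534094
  t * PV_t at t = 4.5000: 100.791049
  t * PV_t at t = 5.0000: 107.270167
  t * PV_t at t = 5.5000: 113.024123
  t * PV_t at t = 6.0000: 118.102531
  t * PV_t at t = 6.5000: 122.552116
  t * PV_t at t = 7.0000: 3957.230796
Macaulay duration D = 4986.068237 / 886.814783 = 5.622446
Modified duration = D / (1 + y/m) = 5.622446 / (1 + 0.044000) = 5.385485


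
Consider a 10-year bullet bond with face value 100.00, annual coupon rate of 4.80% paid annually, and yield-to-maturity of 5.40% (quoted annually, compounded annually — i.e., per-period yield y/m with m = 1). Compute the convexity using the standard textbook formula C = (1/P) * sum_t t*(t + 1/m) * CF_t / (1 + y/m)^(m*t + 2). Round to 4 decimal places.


Answer: Convexity = 74.6387

Derivation:
Coupon per period c = face * coupon_rate / m = 4.800000
Periods per year m = 1; per-period yield y/m = 0.054000
Number of cashflows N = 10
Cashflows (t years, CF_t, discount factor 1/(1+y/m)^(m*t), PV):
  t = 1.0000: CF_t = 4.800000, DF = 0.948767, PV = 4.554080
  t = 2.0000: CF_t = 4.800000, DF = 0.900158, PV = 4.320759
  t = 3.0000: CF_t = 4.800000, DF = 0.854040, PV = 4.099392
  t = 4.0000: CF_t = 4.800000, DF = 0.810285, PV = 3.889366
  t = 5.0000: CF_t = 4.800000, DF = 0.768771, PV = 3.690100
  t = 6.0000: CF_t = 4.800000, DF = 0.729384, PV = 3.501044
  t = 7.0000: CF_t = 4.800000, DF = 0.692015, PV = 3.321674
  t = 8.0000: CF_t = 4.800000, DF = 0.656561, PV = 3.151493
  t = 9.0000: CF_t = 4.800000, DF = 0.622923, PV = 2.990031
  t = 10.0000: CF_t = 104.800000, DF = 0.591009, PV = 61.937714
Price P = sum_t PV_t = 95.455652
Convexity numerator sum_t t*(t + 1/m) * CF_t / (1+y/m)^(m*t + 2):
  t = 1.0000: term = 8.198783
  t = 2.0000: term = 23.336195
  t = 3.0000: term = 44.281205
  t = 4.0000: term = 70.020881
  t = 5.0000: term = 99.650209
  t = 6.0000: term = 132.362707
  t = 7.0000: term = 167.441755
  t = 8.0000: term = 204.252615
  t = 9.0000: term = 242.235075
  t = 10.0000: term = 6132.910647
Convexity = (1/P) * sum = 7124.690071 / 95.455652 = 74.638745


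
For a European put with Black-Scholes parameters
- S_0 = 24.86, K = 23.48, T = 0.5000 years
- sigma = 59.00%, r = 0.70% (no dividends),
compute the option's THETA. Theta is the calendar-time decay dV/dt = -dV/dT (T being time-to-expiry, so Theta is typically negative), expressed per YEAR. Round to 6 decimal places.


Answer: Theta = -3.800437

Derivation:
d1 = 0.3538795972; d2 = -0.0633134037
phi(d1) = 0.3747283491; exp(-qT) = 1.0000000000; exp(-rT) = 0.9965061179
Theta = -S*exp(-qT)*phi(d1)*sigma/(2*sqrt(T)) + r*K*exp(-rT)*N(-d2) - q*S*exp(-qT)*N(-d1)
N(-d1) = 0.3617145590; N(-d2) = 0.5252415287; sqrt(T) = 0.7071067812
Term 1 = -24.8600 * 1.0000000000 * 0.3747283491 * 0.5900 / (2 * 0.7071067812) = -3.8864643458
Term 2 = 0.0070 * 23.4800 * 0.9965061179 * 0.5252415287 = 0.0860270754
Term 3 = 0 (no dividend yield, q = 0)
Theta = -3.8864643458 + (0.0860270754) + (0.0000000000) = -3.800437


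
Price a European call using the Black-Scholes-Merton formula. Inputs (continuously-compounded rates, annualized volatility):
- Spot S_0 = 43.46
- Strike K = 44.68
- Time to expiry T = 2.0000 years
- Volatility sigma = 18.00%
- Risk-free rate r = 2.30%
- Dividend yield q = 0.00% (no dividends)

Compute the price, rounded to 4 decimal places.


d1 = (ln(S/K) + (r - q + 0.5*sigma^2) * T) / (sigma * sqrt(T)) = 0.19922734
d2 = d1 - sigma * sqrt(T) = -0.05533110
exp(-rT) = 0.95504196; exp(-qT) = 1.00000000
C = S_0 * exp(-qT) * N(d1) - K * exp(-rT) * N(d2)
N(d1) = 0.57895754; N(d2) = 0.47793734
C = 43.4600 * 1.00000000 * 0.57895754 - 44.6800 * 0.95504196 * 0.47793734 = 4.7673

Answer: Price = 4.7673


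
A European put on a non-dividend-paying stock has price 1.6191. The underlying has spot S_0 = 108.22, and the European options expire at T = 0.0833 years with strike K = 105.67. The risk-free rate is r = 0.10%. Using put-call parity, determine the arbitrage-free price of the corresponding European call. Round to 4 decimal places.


Answer: Call price = 4.1779

Derivation:
Put-call parity: C - P = S_0 * exp(-qT) - K * exp(-rT).
S_0 * exp(-qT) = 108.2200 * 1.00000000 = 108.22000000
K * exp(-rT) = 105.6700 * 0.99991670 = 105.66119806
C = P + S*exp(-qT) - K*exp(-rT)
C = 1.6191 + 108.22000000 - 105.66119806 = 4.1779


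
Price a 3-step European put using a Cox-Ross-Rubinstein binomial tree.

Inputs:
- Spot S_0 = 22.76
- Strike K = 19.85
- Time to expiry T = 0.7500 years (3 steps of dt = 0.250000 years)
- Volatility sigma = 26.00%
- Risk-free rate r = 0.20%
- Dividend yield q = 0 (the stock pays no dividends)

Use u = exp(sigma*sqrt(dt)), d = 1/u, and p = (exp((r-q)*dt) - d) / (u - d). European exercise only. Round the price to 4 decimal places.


dt = T/N = 0.250000
u = exp(sigma*sqrt(dt)) = 1.138828; d = 1/u = 0.878095
p = (exp((r-q)*dt) - d) / (u - d) = 0.469464
Discount per step: exp(-r*dt) = 0.999500
Stock lattice S(k, i) with i counting down-moves:
  k=0: S(0,0) = 22.7600
  k=1: S(1,0) = 25.9197; S(1,1) = 19.9855
  k=2: S(2,0) = 29.5181; S(2,1) = 22.7600; S(2,2) = 17.5491
  k=3: S(3,0) = 33.6161; S(3,1) = 25.9197; S(3,2) = 19.9855; S(3,3) = 15.4098
Terminal payoffs V(N, i) = max(K - S_T, 0):
  V(3,0) = 0.000000; V(3,1) = 0.000000; V(3,2) = 0.000000; V(3,3) = 4.440186
Backward induction: V(k, i) = exp(-r*dt) * [p * V(k+1, i) + (1-p) * V(k+1, i+1)].
  V(2,0) = exp(-r*dt) * [p*0.000000 + (1-p)*0.000000] = 0.000000
  V(2,1) = exp(-r*dt) * [p*0.000000 + (1-p)*0.000000] = 0.000000
  V(2,2) = exp(-r*dt) * [p*0.000000 + (1-p)*4.440186] = 2.354501
  V(1,0) = exp(-r*dt) * [p*0.000000 + (1-p)*0.000000] = 0.000000
  V(1,1) = exp(-r*dt) * [p*0.000000 + (1-p)*2.354501] = 1.248524
  V(0,0) = exp(-r*dt) * [p*0.000000 + (1-p)*1.248524] = 0.662056

Answer: Price = V(0,0) = 0.6621


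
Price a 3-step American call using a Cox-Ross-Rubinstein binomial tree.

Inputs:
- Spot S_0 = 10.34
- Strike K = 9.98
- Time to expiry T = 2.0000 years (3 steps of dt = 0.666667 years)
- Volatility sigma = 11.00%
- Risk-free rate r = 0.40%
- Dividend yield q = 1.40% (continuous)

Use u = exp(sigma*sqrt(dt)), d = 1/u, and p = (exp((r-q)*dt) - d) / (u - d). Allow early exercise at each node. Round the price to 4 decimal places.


Answer: Price = V(0,0) = 0.7494

Derivation:
dt = T/N = 0.666667
u = exp(sigma*sqrt(dt)) = 1.093971; d = 1/u = 0.914101
p = (exp((r-q)*dt) - d) / (u - d) = 0.440621
Discount per step: exp(-r*dt) = 0.997337
Stock lattice S(k, i) with i counting down-moves:
  k=0: S(0,0) = 10.3400
  k=1: S(1,0) = 11.3117; S(1,1) = 9.4518
  k=2: S(2,0) = 12.3746; S(2,1) = 10.3400; S(2,2) = 8.6399
  k=3: S(3,0) = 13.5375; S(3,1) = 11.3117; S(3,2) = 9.4518; S(3,3) = 7.8977
Terminal payoffs V(N, i) = max(S_T - K, 0):
  V(3,0) = 3.557502; V(3,1) = 1.331665; V(3,2) = 0.000000; V(3,3) = 0.000000
Backward induction: V(k, i) = exp(-r*dt) * [p * V(k+1, i) + (1-p) * V(k+1, i+1)]; then take max(V_cont, immediate exercise) for American.
  V(2,0) = exp(-r*dt) * [p*3.557502 + (1-p)*1.331665] = 2.306257; exercise = 2.394639; V(2,0) = max -> 2.394639
  V(2,1) = exp(-r*dt) * [p*1.331665 + (1-p)*0.000000] = 0.585197; exercise = 0.360000; V(2,1) = max -> 0.585197
  V(2,2) = exp(-r*dt) * [p*0.000000 + (1-p)*0.000000] = 0.000000; exercise = 0.000000; V(2,2) = max -> 0.000000
  V(1,0) = exp(-r*dt) * [p*2.394639 + (1-p)*0.585197] = 1.378793; exercise = 1.331665; V(1,0) = max -> 1.378793
  V(1,1) = exp(-r*dt) * [p*0.585197 + (1-p)*0.000000] = 0.257163; exercise = 0.000000; V(1,1) = max -> 0.257163
  V(0,0) = exp(-r*dt) * [p*1.378793 + (1-p)*0.257163] = 0.749376; exercise = 0.360000; V(0,0) = max -> 0.749376


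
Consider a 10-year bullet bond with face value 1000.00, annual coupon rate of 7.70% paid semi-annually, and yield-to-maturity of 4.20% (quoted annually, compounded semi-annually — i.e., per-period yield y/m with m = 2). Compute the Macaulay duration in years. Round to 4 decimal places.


Coupon per period c = face * coupon_rate / m = 38.500000
Periods per year m = 2; per-period yield y/m = 0.021000
Number of cashflows N = 20
Cashflows (t years, CF_t, discount factor 1/(1+y/m)^(m*t), PV):
  t = 0.5000: CF_t = 38.500000, DF = 0.979432, PV = 37.708129
  t = 1.0000: CF_t = 38.500000, DF = 0.959287, PV = 36.932546
  t = 1.5000: CF_t = 38.500000, DF = 0.939556, PV = 36.172915
  t = 2.0000: CF_t = 38.500000, DF = 0.920231, PV = 35.428908
  t = 2.5000: CF_t = 38.500000, DF = 0.901304, PV = 34.700203
  t = 3.0000: CF_t = 38.500000, DF = 0.882766, PV = 33.986487
  t = 3.5000: CF_t = 38.500000, DF = 0.864609, PV = 33.287451
  t = 4.0000: CF_t = 38.500000, DF = 0.846826, PV = 32.602792
  t = 4.5000: CF_t = 38.500000, DF = 0.829408, PV = 31.932215
  t = 5.0000: CF_t = 38.500000, DF = 0.812349, PV = 31.275431
  t = 5.5000: CF_t = 38.500000, DF = 0.795640, PV = 30.632156
  t = 6.0000: CF_t = 38.500000, DF = 0.779276, PV = 30.002112
  t = 6.5000: CF_t = 38.500000, DF = 0.763247, PV = 29.385026
  t = 7.0000: CF_t = 38.500000, DF = 0.747549, PV = 28.780633
  t = 7.5000: CF_t = 38.500000, DF = 0.732173, PV = 28.188671
  t = 8.0000: CF_t = 38.500000, DF = 0.717114, PV = 27.608884
  t = 8.5000: CF_t = 38.500000, DF = 0.702364, PV = 27.041023
  t = 9.0000: CF_t = 38.500000, DF = 0.687918, PV = 26.484841
  t = 9.5000: CF_t = 38.500000, DF = 0.673769, PV = 25.940099
  t = 10.0000: CF_t = 1038.500000, DF = 0.659911, PV = 685.317243
Price P = sum_t PV_t = 1283.407765
Macaulay numerator sum_t t * PV_t:
  t * PV_t at t = 0.5000: 18.854065
  t * PV_t at t = 1.0000: 36.932546
  t * PV_t at t = 1.5000: 54.259372
  t * PV_t at t = 2.0000: 70.857815
  t * PV_t at t = 2.5000: 86.750508
  t * PV_t at t = 3.0000: 101.959461
  t * PV_t at t = 3.5000: 116.506077
  t * PV_t at t = 4.0000: 130.411168
  t * PV_t at t = 4.5000: 143.694969
  t * PV_t at t = 5.0000: 156.377157
  t * PV_t at t = 5.5000: 168.476859
  t * PV_t at t = 6.0000: 180.012671
  t * PV_t at t = 6.5000: 191.002670
  t * PV_t at t = 7.0000: 201.464430
  t * PV_t at t = 7.5000: 211.415031
  t * PV_t at t = 8.0000: 220.871074
  t * PV_t at t = 8.5000: 229.848694
  t * PV_t at t = 9.0000: 238.363570
  t * PV_t at t = 9.5000: 246.430941
  t * PV_t at t = 10.0000: 6853.172431
Macaulay duration D = (sum_t t * PV_t) / P = 9657.661509 / 1283.407765 = 7.525014

Answer: Macaulay duration = 7.5250 years


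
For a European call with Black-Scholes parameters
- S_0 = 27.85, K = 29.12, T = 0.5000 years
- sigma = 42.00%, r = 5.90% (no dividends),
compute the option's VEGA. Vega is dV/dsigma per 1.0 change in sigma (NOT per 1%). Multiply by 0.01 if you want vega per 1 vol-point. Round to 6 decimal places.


d1 = 0.0976741515; d2 = -0.1993106966
phi(d1) = 0.3970438094; exp(-qT) = 1.0000000000; exp(-rT) = 0.9709308776
Vega = S * exp(-qT) * phi(d1) * sqrt(T) = 27.8500 * 1.0000000000 * 0.3970438094 * 0.7071067812 = 7.818954

Answer: Vega = 7.818954


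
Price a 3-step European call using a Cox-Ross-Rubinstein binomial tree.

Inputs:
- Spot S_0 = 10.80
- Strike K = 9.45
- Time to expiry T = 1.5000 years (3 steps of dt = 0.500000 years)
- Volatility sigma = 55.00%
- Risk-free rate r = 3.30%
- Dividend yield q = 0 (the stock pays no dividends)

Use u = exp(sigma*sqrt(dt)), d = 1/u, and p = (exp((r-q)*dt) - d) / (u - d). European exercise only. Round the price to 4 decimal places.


Answer: Price = V(0,0) = 3.7632

Derivation:
dt = T/N = 0.500000
u = exp(sigma*sqrt(dt)) = 1.475370; d = 1/u = 0.677796
p = (exp((r-q)*dt) - d) / (u - d) = 0.424839
Discount per step: exp(-r*dt) = 0.983635
Stock lattice S(k, i) with i counting down-moves:
  k=0: S(0,0) = 10.8000
  k=1: S(1,0) = 15.9340; S(1,1) = 7.3202
  k=2: S(2,0) = 23.5085; S(2,1) = 10.8000; S(2,2) = 4.9616
  k=3: S(3,0) = 34.6838; S(3,1) = 15.9340; S(3,2) = 7.3202; S(3,3) = 3.3630
Terminal payoffs V(N, i) = max(S_T - K, 0):
  V(3,0) = 25.233786; V(3,1) = 6.483995; V(3,2) = 0.000000; V(3,3) = 0.000000
Backward induction: V(k, i) = exp(-r*dt) * [p * V(k+1, i) + (1-p) * V(k+1, i+1)].
  V(2,0) = exp(-r*dt) * [p*25.233786 + (1-p)*6.483995] = 14.213182
  V(2,1) = exp(-r*dt) * [p*6.483995 + (1-p)*0.000000] = 2.709577
  V(2,2) = exp(-r*dt) * [p*0.000000 + (1-p)*0.000000] = 0.000000
  V(1,0) = exp(-r*dt) * [p*14.213182 + (1-p)*2.709577] = 7.472444
  V(1,1) = exp(-r*dt) * [p*2.709577 + (1-p)*0.000000] = 1.132297
  V(0,0) = exp(-r*dt) * [p*7.472444 + (1-p)*1.132297] = 3.763233


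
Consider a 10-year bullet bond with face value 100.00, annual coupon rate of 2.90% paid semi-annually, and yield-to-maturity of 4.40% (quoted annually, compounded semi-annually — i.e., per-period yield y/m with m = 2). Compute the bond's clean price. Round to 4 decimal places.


Coupon per period c = face * coupon_rate / m = 1.450000
Periods per year m = 2; per-period yield y/m = 0.022000
Number of cashflows N = 20
Cashflows (t years, CF_t, discount factor 1/(1+y/m)^(m*t), PV):
  t = 0.5000: CF_t = 1.450000, DF = 0.978474, PV = 1.418787
  t = 1.0000: CF_t = 1.450000, DF = 0.957411, PV = 1.388245
  t = 1.5000: CF_t = 1.450000, DF = 0.936801, PV = 1.358361
  t = 2.0000: CF_t = 1.450000, DF = 0.916635, PV = 1.329121
  t = 2.5000: CF_t = 1.450000, DF = 0.896903, PV = 1.300509
  t = 3.0000: CF_t = 1.450000, DF = 0.877596, PV = 1.272514
  t = 3.5000: CF_t = 1.450000, DF = 0.858704, PV = 1.245121
  t = 4.0000: CF_t = 1.450000, DF = 0.840220, PV = 1.218318
  t = 4.5000: CF_t = 1.450000, DF = 0.822133, PV = 1.192092
  t = 5.0000: CF_t = 1.450000, DF = 0.804435, PV = 1.166431
  t = 5.5000: CF_t = 1.450000, DF = 0.787119, PV = 1.141322
  t = 6.0000: CF_t = 1.450000, DF = 0.770175, PV = 1.116753
  t = 6.5000: CF_t = 1.450000, DF = 0.753596, PV = 1.092714
  t = 7.0000: CF_t = 1.450000, DF = 0.737373, PV = 1.069191
  t = 7.5000: CF_t = 1.450000, DF = 0.721500, PV = 1.046176
  t = 8.0000: CF_t = 1.450000, DF = 0.705969, PV = 1.023655
  t = 8.5000: CF_t = 1.450000, DF = 0.690772, PV = 1.001620
  t = 9.0000: CF_t = 1.450000, DF = 0.675902, PV = 0.980058
  t = 9.5000: CF_t = 1.450000, DF = 0.661352, PV = 0.958961
  t = 10.0000: CF_t = 101.450000, DF = 0.647116, PV = 65.649910
Price P = sum_t PV_t = 87.969861

Answer: Price = 87.9699


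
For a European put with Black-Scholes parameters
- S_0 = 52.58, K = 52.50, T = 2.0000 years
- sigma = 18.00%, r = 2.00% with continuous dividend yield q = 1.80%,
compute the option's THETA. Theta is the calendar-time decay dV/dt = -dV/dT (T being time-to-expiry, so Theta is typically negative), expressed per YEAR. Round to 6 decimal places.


Answer: Theta = -1.129113

Derivation:
d1 = 0.1489742376; d2 = -0.1055842036
phi(d1) = 0.3945398243; exp(-qT) = 0.9646402935; exp(-rT) = 0.9607894392
Theta = -S*exp(-qT)*phi(d1)*sigma/(2*sqrt(T)) + r*K*exp(-rT)*N(-d2) - q*S*exp(-qT)*N(-d1)
N(-d1) = 0.4407869808; N(-d2) = 0.5420438708; sqrt(T) = 1.4142135624
Term 1 = -52.5800 * 0.9646402935 * 0.3945398243 * 0.1800 / (2 * 1.4142135624) = -1.2735158042
Term 2 = 0.0200 * 52.5000 * 0.9607894392 * 0.5420438708 = 0.5468295280
Term 3 = -0.0180 * 52.5800 * 0.9646402935 * 0.4407869808 = -0.4024271233
Theta = -1.2735158042 + (0.5468295280) + (-0.4024271233) = -1.129113


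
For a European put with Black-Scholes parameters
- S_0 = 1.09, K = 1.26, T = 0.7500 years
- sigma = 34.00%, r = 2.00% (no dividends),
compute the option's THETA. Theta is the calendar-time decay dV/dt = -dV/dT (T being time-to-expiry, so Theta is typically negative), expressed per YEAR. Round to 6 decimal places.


d1 = -0.2940547646; d2 = -0.5885034019
phi(d1) = 0.3820619023; exp(-qT) = 1.0000000000; exp(-rT) = 0.9851119396
Theta = -S*exp(-qT)*phi(d1)*sigma/(2*sqrt(T)) + r*K*exp(-rT)*N(-d2) - q*S*exp(-qT)*N(-d1)
N(-d1) = 0.6156419719; N(-d2) = 0.7219027744; sqrt(T) = 0.8660254038
Term 1 = -1.0900 * 1.0000000000 * 0.3820619023 * 0.3400 / (2 * 0.8660254038) = -0.0817482607
Term 2 = 0.0200 * 1.2600 * 0.9851119396 * 0.7219027744 = 0.0179211071
Term 3 = 0 (no dividend yield, q = 0)
Theta = -0.0817482607 + (0.0179211071) + (0.0000000000) = -0.063827

Answer: Theta = -0.063827
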